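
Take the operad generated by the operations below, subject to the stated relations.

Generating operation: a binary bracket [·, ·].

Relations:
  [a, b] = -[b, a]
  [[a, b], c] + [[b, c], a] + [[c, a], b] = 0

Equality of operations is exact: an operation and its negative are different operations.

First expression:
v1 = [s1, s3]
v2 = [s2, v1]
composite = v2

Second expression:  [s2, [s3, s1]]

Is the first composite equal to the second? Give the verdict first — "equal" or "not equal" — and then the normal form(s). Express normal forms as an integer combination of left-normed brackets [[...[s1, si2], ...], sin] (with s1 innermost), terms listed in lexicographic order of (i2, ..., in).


not equal — first -[[s1, s3], s2], second [[s1, s3], s2]

Normal form of the first expression: -[[s1, s3], s2]
Normal form of the second expression: [[s1, s3], s2]
The normal forms differ: not equal.


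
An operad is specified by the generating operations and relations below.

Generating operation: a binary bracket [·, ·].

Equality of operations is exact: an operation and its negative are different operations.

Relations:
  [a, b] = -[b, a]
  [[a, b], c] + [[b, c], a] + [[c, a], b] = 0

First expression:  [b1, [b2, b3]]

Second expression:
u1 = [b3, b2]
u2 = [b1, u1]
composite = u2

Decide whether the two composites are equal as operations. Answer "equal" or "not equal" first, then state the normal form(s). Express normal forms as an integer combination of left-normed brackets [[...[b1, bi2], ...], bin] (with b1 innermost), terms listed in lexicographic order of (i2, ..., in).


not equal; first: [[b1, b2], b3] - [[b1, b3], b2]; second: -[[b1, b2], b3] + [[b1, b3], b2]


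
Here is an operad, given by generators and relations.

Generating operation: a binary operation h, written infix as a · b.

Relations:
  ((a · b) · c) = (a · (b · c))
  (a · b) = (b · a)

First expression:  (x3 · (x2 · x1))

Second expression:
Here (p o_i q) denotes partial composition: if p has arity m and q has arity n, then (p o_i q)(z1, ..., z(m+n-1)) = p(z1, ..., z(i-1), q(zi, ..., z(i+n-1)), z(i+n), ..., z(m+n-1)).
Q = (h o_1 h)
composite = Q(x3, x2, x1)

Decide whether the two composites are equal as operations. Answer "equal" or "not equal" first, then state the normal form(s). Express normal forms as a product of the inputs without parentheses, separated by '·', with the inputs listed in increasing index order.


The first expression reduces to x1 · x2 · x3
The second expression reduces to x1 · x2 · x3
Identical normal forms: equal.

equal — both sides give x1 · x2 · x3


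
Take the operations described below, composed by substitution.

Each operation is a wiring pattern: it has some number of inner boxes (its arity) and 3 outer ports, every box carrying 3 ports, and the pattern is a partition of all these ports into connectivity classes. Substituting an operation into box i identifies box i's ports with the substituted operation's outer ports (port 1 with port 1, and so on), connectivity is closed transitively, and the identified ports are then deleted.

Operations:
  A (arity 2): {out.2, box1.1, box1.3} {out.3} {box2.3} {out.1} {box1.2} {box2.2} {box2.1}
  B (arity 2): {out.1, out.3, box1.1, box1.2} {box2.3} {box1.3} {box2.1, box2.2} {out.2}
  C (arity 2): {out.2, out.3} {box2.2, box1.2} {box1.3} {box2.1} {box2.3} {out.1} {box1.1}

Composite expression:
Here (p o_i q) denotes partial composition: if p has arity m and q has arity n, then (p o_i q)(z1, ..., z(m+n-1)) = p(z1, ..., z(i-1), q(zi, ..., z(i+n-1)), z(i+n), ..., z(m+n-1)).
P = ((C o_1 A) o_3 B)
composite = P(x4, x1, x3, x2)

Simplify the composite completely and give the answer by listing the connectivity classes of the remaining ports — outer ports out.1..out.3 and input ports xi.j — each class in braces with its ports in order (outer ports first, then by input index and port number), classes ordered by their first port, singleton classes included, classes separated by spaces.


{out.1} {out.2, out.3} {x1.1} {x1.2} {x1.3} {x2.1, x2.2} {x2.3} {x3.1, x3.2} {x3.3} {x4.1, x4.3} {x4.2}


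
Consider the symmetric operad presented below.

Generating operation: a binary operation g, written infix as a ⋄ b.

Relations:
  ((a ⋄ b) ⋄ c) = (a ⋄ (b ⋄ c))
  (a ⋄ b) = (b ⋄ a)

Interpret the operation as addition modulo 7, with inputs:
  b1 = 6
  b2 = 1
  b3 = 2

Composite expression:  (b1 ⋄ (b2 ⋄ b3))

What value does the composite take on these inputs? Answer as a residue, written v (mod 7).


(b2 ⋄ b3) = 3
(b1 ⋄ (b2 ⋄ b3)) = 2

2 (mod 7)


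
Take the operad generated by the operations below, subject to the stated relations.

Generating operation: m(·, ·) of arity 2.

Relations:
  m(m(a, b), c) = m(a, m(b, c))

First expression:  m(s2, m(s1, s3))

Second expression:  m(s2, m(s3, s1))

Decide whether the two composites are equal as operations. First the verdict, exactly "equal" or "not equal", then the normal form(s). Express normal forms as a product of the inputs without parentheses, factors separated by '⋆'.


not equal; first: s2 ⋆ s1 ⋆ s3; second: s2 ⋆ s3 ⋆ s1

Normal form of the first expression: s2 ⋆ s1 ⋆ s3
Normal form of the second expression: s2 ⋆ s3 ⋆ s1
The normal forms differ: not equal.


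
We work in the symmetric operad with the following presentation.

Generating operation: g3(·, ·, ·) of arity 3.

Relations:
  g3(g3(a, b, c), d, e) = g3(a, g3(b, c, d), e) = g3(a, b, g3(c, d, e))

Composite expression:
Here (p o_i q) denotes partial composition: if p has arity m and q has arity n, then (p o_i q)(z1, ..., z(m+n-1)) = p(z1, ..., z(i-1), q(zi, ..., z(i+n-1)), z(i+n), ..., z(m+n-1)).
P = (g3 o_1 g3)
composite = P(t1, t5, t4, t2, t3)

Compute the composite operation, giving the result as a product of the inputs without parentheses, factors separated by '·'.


t1 · t5 · t4 · t2 · t3

Every regrouping of g3 is equal, so read the t-inputs in written order.
g3(t1, t5, t4) linearizes to t1 · t5 · t4
g3(g3(t1, t5, t4), t2, t3) linearizes to t1 · t5 · t4 · t2 · t3


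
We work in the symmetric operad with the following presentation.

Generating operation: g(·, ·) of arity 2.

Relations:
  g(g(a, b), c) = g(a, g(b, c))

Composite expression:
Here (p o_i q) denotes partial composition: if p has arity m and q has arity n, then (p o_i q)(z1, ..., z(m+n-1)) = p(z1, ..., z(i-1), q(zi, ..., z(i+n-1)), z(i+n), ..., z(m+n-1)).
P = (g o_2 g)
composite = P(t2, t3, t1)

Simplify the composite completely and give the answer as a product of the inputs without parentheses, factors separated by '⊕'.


t2 ⊕ t3 ⊕ t1

Every regrouping of g is equal, so read the t-inputs in written order.
g(t3, t1) unparenthesizes to t3 ⊕ t1
g(t2, g(t3, t1)) unparenthesizes to t2 ⊕ t3 ⊕ t1


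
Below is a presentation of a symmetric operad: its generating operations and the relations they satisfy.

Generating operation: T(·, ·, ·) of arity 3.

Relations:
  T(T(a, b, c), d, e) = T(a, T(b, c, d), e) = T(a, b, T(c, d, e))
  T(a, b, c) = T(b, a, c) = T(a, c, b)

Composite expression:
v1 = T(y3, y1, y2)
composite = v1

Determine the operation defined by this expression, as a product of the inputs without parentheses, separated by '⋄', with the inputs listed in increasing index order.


Shape and order are irrelevant to T; the y-input set decides.
T(y3, y1, y2) collapses to y3 ⋄ y1 ⋄ y2
commutativity sorts the factors: y1 ⋄ y2 ⋄ y3

y1 ⋄ y2 ⋄ y3


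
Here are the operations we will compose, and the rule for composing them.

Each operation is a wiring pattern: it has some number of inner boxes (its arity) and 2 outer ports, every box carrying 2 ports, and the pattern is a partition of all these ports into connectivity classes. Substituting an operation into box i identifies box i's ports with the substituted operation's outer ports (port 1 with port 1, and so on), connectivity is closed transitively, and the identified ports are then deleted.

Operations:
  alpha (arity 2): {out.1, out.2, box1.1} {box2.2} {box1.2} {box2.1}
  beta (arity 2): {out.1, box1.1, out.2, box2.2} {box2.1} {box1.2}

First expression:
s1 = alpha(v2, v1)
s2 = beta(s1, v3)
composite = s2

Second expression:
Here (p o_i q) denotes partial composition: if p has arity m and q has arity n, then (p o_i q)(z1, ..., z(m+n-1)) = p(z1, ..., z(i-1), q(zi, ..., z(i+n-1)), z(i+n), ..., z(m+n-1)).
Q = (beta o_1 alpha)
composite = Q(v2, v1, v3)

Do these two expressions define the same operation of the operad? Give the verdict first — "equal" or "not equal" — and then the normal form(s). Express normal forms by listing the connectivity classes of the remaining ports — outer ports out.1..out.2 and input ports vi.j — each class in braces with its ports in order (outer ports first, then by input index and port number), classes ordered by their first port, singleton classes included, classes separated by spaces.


The first expression reduces to {out.1, out.2, v2.1, v3.2} {v1.1} {v1.2} {v2.2} {v3.1}
The second expression reduces to {out.1, out.2, v2.1, v3.2} {v1.1} {v1.2} {v2.2} {v3.1}
The normal forms match — equal.

equal — both sides give {out.1, out.2, v2.1, v3.2} {v1.1} {v1.2} {v2.2} {v3.1}


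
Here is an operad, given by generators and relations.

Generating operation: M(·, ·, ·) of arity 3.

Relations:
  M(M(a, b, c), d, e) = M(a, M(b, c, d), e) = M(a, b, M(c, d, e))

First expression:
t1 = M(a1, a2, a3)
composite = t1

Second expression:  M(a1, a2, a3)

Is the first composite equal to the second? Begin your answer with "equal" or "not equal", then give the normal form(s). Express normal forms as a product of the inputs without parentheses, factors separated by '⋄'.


equal; both compose to a1 ⋄ a2 ⋄ a3


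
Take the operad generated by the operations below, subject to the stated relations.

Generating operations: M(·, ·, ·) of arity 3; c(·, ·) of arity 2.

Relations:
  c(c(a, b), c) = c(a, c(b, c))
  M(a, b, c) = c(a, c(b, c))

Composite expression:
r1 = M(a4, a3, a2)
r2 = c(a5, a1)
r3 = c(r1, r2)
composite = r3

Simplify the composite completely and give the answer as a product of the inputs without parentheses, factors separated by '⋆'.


a4 ⋆ a3 ⋆ a2 ⋆ a5 ⋆ a1

Every regrouping of c is equal, so read the a-inputs in written order.
M(a4, a3, a2) reduces to a4 ⋆ a3 ⋆ a2
c(a5, a1) reduces to a5 ⋆ a1
c(M(a4, a3, a2), c(a5, a1)) reduces to a4 ⋆ a3 ⋆ a2 ⋆ a5 ⋆ a1


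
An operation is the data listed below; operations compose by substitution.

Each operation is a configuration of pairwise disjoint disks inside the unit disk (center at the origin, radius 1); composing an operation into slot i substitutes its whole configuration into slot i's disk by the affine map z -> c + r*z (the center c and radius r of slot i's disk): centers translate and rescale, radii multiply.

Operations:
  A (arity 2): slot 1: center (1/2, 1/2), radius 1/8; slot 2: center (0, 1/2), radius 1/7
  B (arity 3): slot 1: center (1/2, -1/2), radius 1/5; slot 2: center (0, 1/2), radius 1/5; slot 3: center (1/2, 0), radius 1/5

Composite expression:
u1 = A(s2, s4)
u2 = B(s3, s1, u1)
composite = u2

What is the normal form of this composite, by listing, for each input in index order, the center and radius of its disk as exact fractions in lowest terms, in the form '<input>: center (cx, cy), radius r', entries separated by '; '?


s1: center (0, 1/2), radius 1/5; s2: center (3/5, 1/10), radius 1/40; s3: center (1/2, -1/2), radius 1/5; s4: center (1/2, 1/10), radius 1/35

Only the slot chain above each s matters under B; compose those maps.
s3: after 1 affine step, its disk has center (1/2, -1/2), radius 1/5
s1: after 1 affine step, its disk has center (0, 1/2), radius 1/5
s2: after 2 affine steps, its disk has center (3/5, 1/10), radius 1/40
s4: after 2 affine steps, its disk has center (1/2, 1/10), radius 1/35


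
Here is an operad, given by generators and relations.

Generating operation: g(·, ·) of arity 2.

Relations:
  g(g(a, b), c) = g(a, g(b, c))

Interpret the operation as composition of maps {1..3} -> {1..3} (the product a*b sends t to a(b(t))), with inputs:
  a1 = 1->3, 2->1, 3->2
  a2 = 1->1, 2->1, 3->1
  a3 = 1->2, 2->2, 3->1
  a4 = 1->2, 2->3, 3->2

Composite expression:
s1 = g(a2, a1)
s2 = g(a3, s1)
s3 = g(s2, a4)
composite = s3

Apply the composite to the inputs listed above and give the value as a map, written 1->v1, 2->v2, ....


1->2, 2->2, 3->2


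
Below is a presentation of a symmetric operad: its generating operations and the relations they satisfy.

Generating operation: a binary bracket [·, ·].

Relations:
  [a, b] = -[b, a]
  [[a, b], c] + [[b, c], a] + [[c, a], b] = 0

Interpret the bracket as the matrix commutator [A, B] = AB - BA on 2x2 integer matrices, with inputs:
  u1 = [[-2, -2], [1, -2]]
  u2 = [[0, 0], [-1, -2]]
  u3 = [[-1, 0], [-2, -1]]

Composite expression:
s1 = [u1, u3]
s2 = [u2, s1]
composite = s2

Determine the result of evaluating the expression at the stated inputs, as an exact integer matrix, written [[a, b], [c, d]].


[[0, 0], [-8, 0]]

[u1, u3] = [[4, 0], [0, -4]]
[u2, [u1, u3]] = [[0, 0], [-8, 0]]


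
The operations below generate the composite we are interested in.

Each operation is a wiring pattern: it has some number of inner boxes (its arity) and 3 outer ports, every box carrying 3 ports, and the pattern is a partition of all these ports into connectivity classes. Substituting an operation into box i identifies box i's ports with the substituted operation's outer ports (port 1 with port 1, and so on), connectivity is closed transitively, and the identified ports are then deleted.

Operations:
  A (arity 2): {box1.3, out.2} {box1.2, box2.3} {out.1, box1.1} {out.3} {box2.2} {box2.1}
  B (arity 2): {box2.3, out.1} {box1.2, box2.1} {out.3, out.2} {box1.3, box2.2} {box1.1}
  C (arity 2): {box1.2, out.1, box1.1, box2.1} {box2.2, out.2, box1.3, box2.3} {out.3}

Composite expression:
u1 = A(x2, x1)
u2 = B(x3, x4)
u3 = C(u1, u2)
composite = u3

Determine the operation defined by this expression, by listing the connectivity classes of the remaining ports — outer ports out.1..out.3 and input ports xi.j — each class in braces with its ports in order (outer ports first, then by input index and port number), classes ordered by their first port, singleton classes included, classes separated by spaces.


{out.1, x2.1, x2.3, x4.3} {out.2} {out.3} {x1.1} {x1.2} {x1.3, x2.2} {x3.1} {x3.2, x4.1} {x3.3, x4.2}

Connectivity passes through glued C-boundaries; trace each wire chain.
stage A: inputs (x2, x1), connectivity {out.1, x2.1} {out.2, x2.3} {out.3} {x1.1} {x1.2} {x1.3, x2.2}, out.j its boundary
stage B: inputs (x3, x4), connectivity {out.1, x4.3} {out.2, out.3} {x3.1} {x3.2, x4.1} {x3.3, x4.2}, out.j its boundary
stage C: inputs (x2, x1, x3, x4), connectivity {out.1, x2.1, x2.3, x4.3} {out.2} {out.3} {x1.1} {x1.2} {x1.3, x2.2} {x3.1} {x3.2, x4.1} {x3.3, x4.2}, out.j its boundary


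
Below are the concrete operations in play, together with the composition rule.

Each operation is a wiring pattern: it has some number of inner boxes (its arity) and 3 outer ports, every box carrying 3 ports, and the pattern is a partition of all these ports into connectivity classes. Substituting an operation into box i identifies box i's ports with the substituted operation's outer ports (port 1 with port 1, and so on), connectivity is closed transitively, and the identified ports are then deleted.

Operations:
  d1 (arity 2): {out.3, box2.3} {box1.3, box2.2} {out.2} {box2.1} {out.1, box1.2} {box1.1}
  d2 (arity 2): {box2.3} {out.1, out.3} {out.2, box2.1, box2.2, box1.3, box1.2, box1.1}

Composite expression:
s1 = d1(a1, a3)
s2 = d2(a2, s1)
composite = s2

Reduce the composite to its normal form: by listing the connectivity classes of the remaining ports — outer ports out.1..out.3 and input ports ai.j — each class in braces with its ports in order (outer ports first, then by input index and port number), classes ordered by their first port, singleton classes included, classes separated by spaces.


{out.1, out.3} {out.2, a1.2, a2.1, a2.2, a2.3} {a1.1} {a1.3, a3.2} {a3.1} {a3.3}

Treat the ports identified at d2 as solder joints: merge, then drop.
d1 over (a1, a3) gives {out.1, a1.2} {out.2} {out.3, a3.3} {a1.1} {a1.3, a3.2} {a3.1}, out.j being that stage's outer ports
d2 over (a2, a1, a3) gives {out.1, out.3} {out.2, a1.2, a2.1, a2.2, a2.3} {a1.1} {a1.3, a3.2} {a3.1} {a3.3}, out.j being that stage's outer ports


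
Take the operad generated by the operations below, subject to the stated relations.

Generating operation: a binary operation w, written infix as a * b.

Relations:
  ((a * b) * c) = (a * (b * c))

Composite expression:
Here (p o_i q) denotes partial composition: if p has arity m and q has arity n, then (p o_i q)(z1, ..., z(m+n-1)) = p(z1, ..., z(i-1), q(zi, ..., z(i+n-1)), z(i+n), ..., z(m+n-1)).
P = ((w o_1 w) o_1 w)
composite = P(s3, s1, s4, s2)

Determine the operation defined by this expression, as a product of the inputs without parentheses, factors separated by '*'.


s3 * s1 * s4 * s2

Every regrouping of w is equal, so read the s-inputs in written order.
(s3 * s1) flattens to s3 * s1
((s3 * s1) * s4) flattens to s3 * s1 * s4
(((s3 * s1) * s4) * s2) flattens to s3 * s1 * s4 * s2


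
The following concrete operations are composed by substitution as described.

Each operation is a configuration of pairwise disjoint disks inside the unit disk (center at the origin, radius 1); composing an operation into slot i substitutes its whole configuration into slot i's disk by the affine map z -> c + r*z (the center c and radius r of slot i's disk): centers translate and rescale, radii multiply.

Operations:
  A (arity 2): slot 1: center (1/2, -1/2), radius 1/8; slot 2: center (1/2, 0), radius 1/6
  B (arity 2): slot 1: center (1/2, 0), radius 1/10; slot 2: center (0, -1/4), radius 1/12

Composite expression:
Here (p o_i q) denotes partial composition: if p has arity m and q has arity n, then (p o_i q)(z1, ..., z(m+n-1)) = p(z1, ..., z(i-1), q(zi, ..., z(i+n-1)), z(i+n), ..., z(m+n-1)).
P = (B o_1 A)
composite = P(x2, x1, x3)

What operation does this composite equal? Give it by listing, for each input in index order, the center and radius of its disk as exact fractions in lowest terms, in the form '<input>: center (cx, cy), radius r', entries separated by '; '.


Below B, radii multiply path by path; the x-disk centers shift.
for x2, the 2-step affine chain lands on center (11/20, -1/20), radius 1/80
for x1, the 2-step affine chain lands on center (11/20, 0), radius 1/60
for x3, the 1-step affine chain lands on center (0, -1/4), radius 1/12

x1: center (11/20, 0), radius 1/60; x2: center (11/20, -1/20), radius 1/80; x3: center (0, -1/4), radius 1/12


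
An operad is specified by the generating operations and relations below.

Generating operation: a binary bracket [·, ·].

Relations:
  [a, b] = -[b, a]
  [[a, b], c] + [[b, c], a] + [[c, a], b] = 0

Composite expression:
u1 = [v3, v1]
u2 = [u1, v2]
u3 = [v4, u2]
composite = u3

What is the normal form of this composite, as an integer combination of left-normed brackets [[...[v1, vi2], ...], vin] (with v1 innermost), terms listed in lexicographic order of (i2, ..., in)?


[[[v1, v3], v2], v4]

Expand each bracket as ab - ba; the v1-initial words give the coefficients.
Composite bracket: [v4, [[v3, v1], v2]]
Expanding via [a, b] = ab - ba: 8 signed words (2^3 = 8).
Words beginning with v1 determine it all:
  v1v3v2v4 appears with sign +1, giving the term +[[[v1, v3], v2], v4]


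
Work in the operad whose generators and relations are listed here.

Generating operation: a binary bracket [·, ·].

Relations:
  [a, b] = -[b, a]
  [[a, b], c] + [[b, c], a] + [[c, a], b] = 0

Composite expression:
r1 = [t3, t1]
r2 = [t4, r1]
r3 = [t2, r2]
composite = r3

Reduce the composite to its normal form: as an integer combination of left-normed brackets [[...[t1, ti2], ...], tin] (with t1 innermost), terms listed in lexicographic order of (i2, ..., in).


Expand each bracket as ab - ba; the t1-initial words give the coefficients.
Composite bracket: [t2, [t4, [t3, t1]]]
Expanding via [a, b] = ab - ba: 8 signed words (2^3 = 8).
Collect the words opening with t1:
  the word t1t3t4t2 carries sign -1 and contributes -[[[t1, t3], t4], t2]

-[[[t1, t3], t4], t2]


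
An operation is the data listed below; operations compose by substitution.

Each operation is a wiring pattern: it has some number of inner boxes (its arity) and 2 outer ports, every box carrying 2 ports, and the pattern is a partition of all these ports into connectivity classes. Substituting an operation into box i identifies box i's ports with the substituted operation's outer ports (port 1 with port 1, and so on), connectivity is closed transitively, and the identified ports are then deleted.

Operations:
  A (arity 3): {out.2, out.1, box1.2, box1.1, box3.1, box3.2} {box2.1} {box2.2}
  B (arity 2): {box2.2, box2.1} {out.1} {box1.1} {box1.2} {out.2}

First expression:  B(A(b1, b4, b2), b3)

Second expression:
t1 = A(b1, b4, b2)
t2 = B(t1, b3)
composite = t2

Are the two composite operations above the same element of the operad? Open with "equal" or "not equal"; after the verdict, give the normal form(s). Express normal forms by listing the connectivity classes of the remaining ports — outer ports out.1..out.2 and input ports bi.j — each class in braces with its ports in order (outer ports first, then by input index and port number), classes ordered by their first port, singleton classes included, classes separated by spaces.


equal: each reduces to {out.1} {out.2} {b1.1, b1.2, b2.1, b2.2} {b3.1, b3.2} {b4.1} {b4.2}

Normal form of the first expression: {out.1} {out.2} {b1.1, b1.2, b2.1, b2.2} {b3.1, b3.2} {b4.1} {b4.2}
Normal form of the second expression: {out.1} {out.2} {b1.1, b1.2, b2.1, b2.2} {b3.1, b3.2} {b4.1} {b4.2}
The normal forms match — equal.


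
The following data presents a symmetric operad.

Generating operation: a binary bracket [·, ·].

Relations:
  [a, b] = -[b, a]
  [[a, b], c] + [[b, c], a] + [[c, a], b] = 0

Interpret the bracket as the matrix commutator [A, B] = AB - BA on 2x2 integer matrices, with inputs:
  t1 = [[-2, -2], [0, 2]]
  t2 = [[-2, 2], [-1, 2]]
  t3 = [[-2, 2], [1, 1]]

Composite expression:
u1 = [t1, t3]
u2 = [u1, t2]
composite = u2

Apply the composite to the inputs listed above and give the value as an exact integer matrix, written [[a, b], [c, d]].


[[6, -64], [-20, -6]]

[t1, t3] = [[-2, -14], [4, 2]]
[[t1, t3], t2] = [[6, -64], [-20, -6]]


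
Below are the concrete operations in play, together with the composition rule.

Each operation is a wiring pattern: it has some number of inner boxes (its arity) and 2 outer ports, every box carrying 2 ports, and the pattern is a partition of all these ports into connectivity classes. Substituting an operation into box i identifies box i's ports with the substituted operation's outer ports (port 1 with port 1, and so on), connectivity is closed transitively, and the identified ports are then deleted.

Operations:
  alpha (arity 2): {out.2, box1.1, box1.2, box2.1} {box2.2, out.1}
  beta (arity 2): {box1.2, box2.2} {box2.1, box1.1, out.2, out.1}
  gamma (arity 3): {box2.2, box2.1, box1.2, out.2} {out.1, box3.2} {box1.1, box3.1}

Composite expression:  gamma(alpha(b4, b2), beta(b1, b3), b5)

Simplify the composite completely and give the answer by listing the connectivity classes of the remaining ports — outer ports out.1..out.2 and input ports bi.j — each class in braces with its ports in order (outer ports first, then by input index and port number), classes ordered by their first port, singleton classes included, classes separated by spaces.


{out.1, b5.2} {out.2, b1.1, b2.1, b3.1, b4.1, b4.2} {b1.2, b3.2} {b2.2, b5.1}

Reachability decides: close wires over gamma-identified ports.
through alpha, on inputs (b4, b2): {out.1, b2.2} {out.2, b2.1, b4.1, b4.2} (out.j = stage outer ports)
through beta, on inputs (b1, b3): {out.1, out.2, b1.1, b3.1} {b1.2, b3.2} (out.j = stage outer ports)
through gamma, on inputs (b4, b2, b1, b3, b5): {out.1, b5.2} {out.2, b1.1, b2.1, b3.1, b4.1, b4.2} {b1.2, b3.2} {b2.2, b5.1} (out.j = stage outer ports)


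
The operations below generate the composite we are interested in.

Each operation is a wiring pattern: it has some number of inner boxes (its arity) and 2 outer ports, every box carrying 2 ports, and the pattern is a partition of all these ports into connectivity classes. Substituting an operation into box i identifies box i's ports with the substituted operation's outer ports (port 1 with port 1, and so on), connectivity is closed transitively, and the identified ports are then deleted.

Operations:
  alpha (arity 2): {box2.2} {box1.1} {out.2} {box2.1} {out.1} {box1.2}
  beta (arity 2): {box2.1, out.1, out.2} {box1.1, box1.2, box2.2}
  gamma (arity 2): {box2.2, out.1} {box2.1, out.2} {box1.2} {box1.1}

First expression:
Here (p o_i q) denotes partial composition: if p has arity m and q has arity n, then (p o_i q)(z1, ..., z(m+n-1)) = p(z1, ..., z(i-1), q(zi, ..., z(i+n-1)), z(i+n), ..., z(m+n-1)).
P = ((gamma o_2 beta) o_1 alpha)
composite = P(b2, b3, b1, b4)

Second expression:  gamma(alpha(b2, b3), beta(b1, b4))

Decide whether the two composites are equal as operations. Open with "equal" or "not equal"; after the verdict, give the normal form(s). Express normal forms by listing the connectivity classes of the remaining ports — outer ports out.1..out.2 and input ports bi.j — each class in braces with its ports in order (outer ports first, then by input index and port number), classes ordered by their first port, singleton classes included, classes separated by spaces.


equal; the common form is {out.1, out.2, b4.1} {b1.1, b1.2, b4.2} {b2.1} {b2.2} {b3.1} {b3.2}

In normal form, the first expression is {out.1, out.2, b4.1} {b1.1, b1.2, b4.2} {b2.1} {b2.2} {b3.1} {b3.2}
In normal form, the second expression is {out.1, out.2, b4.1} {b1.1, b1.2, b4.2} {b2.1} {b2.2} {b3.1} {b3.2}
Same normal form: equal.


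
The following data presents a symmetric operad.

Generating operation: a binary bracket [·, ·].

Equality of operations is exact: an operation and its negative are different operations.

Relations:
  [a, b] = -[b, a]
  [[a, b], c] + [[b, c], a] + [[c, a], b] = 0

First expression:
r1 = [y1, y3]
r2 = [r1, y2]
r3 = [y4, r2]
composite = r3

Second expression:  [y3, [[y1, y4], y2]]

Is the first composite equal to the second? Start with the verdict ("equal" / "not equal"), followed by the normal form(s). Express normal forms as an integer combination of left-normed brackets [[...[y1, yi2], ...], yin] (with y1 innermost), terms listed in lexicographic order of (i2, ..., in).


Reducing the first expression gives -[[[y1, y3], y2], y4]
Reducing the second expression gives -[[[y1, y4], y2], y3]
Different reductions; not equal.

not equal — first -[[[y1, y3], y2], y4], second -[[[y1, y4], y2], y3]


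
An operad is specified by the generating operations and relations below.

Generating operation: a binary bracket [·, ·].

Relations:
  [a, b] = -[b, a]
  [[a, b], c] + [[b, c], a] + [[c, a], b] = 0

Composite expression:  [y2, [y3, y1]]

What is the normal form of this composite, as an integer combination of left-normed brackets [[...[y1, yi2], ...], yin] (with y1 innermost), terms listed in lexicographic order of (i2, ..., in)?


In the tensor algebra, words opening y1 carry the y1-anchored form.
Composite bracket: [y2, [y3, y1]]
Under [a, b] = ab - ba we get 4 signed associative words (2^2 = 4).
Words beginning with y1 determine it all:
  word y1y3y2 has sign +1, contributing +[[y1, y3], y2]

[[y1, y3], y2]


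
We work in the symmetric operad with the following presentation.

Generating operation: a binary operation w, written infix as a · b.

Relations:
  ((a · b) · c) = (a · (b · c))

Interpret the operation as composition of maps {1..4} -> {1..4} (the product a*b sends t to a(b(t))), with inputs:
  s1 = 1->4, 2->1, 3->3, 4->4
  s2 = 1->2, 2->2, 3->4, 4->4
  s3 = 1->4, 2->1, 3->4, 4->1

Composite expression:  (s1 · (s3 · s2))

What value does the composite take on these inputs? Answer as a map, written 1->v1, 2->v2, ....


(s3 · s2) = 1->1, 2->1, 3->1, 4->1
(s1 · (s3 · s2)) = 1->4, 2->4, 3->4, 4->4

1->4, 2->4, 3->4, 4->4


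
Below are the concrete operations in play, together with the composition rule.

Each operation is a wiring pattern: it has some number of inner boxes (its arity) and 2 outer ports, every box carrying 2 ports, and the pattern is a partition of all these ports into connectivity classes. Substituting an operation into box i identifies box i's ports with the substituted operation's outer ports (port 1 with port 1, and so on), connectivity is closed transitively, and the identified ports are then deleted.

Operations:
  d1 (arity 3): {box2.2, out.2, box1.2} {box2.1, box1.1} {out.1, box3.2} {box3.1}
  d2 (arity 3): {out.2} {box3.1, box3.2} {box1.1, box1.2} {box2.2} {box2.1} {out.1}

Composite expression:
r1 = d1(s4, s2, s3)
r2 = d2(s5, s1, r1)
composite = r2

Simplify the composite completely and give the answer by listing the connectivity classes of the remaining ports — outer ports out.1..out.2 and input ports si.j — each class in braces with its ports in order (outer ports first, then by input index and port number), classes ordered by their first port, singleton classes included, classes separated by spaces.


{out.1} {out.2} {s1.1} {s1.2} {s2.1, s4.1} {s2.2, s3.2, s4.2} {s3.1} {s5.1, s5.2}

After gluing at d2, chains via deleted ports link the s-ports.
the subtree at d1 composes to {out.1, s3.2} {out.2, s2.2, s4.2} {s2.1, s4.1} {s3.1} on (s4, s2, s3); out.j = own outer ports
the subtree at d2 composes to {out.1} {out.2} {s1.1} {s1.2} {s2.1, s4.1} {s2.2, s3.2, s4.2} {s3.1} {s5.1, s5.2} on (s5, s1, s4, s2, s3); out.j = own outer ports


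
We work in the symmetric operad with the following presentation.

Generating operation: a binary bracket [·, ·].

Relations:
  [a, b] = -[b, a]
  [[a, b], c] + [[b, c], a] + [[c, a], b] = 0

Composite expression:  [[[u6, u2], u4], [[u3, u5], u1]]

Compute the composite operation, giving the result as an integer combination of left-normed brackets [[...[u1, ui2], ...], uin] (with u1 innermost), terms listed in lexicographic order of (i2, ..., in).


-[[[[[u1, u3], u5], u2], u6], u4] + [[[[[u1, u3], u5], u4], u2], u6] - [[[[[u1, u3], u5], u4], u6], u2] + [[[[[u1, u3], u5], u6], u2], u4] + [[[[[u1, u5], u3], u2], u6], u4] - [[[[[u1, u5], u3], u4], u2], u6] + [[[[[u1, u5], u3], u4], u6], u2] - [[[[[u1, u5], u3], u6], u2], u4]

Antisymmetry and Jacobi reduce to u1-anchored left-normed brackets.
Composite bracket: [[[u6, u2], u4], [[u3, u5], u1]]
Full expansion: 32 signed words from ab - ba (2^5 = 32).
Collect the words opening with u1:
  from u1u3u5u2u6u4, sign -1: term -[[[[[u1, u3], u5], u2], u6], u4]
  from u1u3u5u4u2u6, sign +1: term +[[[[[u1, u3], u5], u4], u2], u6]
  from u1u3u5u4u6u2, sign -1: term -[[[[[u1, u3], u5], u4], u6], u2]
  from u1u3u5u6u2u4, sign +1: term +[[[[[u1, u3], u5], u6], u2], u4]
  from u1u5u3u2u6u4, sign +1: term +[[[[[u1, u5], u3], u2], u6], u4]
  from u1u5u3u4u2u6, sign -1: term -[[[[[u1, u5], u3], u4], u2], u6]
  from u1u5u3u4u6u2, sign +1: term +[[[[[u1, u5], u3], u4], u6], u2]
  from u1u5u3u6u2u4, sign -1: term -[[[[[u1, u5], u3], u6], u2], u4]


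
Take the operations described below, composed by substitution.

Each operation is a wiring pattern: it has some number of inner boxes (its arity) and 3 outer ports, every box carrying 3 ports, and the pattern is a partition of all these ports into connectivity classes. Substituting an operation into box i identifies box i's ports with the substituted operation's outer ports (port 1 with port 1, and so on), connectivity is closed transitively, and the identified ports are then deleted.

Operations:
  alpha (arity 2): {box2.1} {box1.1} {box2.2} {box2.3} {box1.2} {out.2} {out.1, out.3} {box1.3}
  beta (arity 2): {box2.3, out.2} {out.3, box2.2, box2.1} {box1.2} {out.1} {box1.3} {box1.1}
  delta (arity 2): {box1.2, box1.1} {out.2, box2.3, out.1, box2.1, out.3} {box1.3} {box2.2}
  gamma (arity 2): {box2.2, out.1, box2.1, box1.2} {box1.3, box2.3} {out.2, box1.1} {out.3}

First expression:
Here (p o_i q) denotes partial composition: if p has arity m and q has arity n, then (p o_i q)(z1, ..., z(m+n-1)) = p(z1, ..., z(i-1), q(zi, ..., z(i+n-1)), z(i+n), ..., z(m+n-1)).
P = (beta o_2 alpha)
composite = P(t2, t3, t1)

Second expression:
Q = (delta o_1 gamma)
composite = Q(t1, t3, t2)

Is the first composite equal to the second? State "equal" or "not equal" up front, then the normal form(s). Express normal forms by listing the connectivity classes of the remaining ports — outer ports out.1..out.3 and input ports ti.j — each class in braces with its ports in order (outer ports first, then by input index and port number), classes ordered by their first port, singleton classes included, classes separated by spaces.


not equal — first {out.1} {out.2, out.3} {t1.1} {t1.2} {t1.3} {t2.1} {t2.2} {t2.3} {t3.1} {t3.2} {t3.3}, second {out.1, out.2, out.3, t2.1, t2.3} {t1.1, t1.2, t3.1, t3.2} {t1.3, t3.3} {t2.2}

The first composite normalizes to {out.1} {out.2, out.3} {t1.1} {t1.2} {t1.3} {t2.1} {t2.2} {t2.3} {t3.1} {t3.2} {t3.3}
The second composite normalizes to {out.1, out.2, out.3, t2.1, t2.3} {t1.1, t1.2, t3.1, t3.2} {t1.3, t3.3} {t2.2}
The forms do not match — not equal.


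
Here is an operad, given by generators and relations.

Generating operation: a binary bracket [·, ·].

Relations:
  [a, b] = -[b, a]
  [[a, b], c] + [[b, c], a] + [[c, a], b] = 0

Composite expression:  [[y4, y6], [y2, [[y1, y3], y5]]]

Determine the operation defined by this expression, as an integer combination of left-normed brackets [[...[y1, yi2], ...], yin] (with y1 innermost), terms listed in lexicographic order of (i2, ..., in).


[[[[[y1, y3], y5], y2], y4], y6] - [[[[[y1, y3], y5], y2], y6], y4]

A multilinear Lie element is pinned by y1-initial words (y1 innermost).
Composite bracket: [[y4, y6], [y2, [[y1, y3], y5]]]
The bracket unfolds into 32 signed words via [a, b] = ab - ba (2^5 = 32).
Coefficients come from the y1-initial words:
  y1y3y5y2y4y6 (sign +1) contributes +[[[[[y1, y3], y5], y2], y4], y6]
  y1y3y5y2y6y4 (sign -1) contributes -[[[[[y1, y3], y5], y2], y6], y4]


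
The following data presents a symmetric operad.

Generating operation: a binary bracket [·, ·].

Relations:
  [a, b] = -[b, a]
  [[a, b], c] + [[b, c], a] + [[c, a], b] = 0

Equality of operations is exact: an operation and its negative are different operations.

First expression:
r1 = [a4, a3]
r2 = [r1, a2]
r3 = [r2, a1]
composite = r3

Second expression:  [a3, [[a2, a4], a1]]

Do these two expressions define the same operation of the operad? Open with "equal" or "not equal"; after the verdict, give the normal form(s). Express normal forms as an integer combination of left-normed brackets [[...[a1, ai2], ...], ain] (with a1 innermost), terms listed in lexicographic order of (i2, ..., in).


not equal — first -[[[a1, a2], a3], a4] + [[[a1, a2], a4], a3] + [[[a1, a3], a4], a2] - [[[a1, a4], a3], a2], second [[[a1, a2], a4], a3] - [[[a1, a4], a2], a3]

The first expression reduces to -[[[a1, a2], a3], a4] + [[[a1, a2], a4], a3] + [[[a1, a3], a4], a2] - [[[a1, a4], a3], a2]
The second expression reduces to [[[a1, a2], a4], a3] - [[[a1, a4], a2], a3]
No match — not equal.


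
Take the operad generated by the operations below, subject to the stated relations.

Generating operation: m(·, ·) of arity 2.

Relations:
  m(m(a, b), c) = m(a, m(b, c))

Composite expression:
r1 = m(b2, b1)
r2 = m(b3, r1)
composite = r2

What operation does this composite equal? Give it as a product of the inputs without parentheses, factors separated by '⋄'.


b3 ⋄ b2 ⋄ b1

Under associativity of m, the answer is the b's in reading order.
m(b2, b1) reduces to b2 ⋄ b1
m(b3, m(b2, b1)) reduces to b3 ⋄ b2 ⋄ b1


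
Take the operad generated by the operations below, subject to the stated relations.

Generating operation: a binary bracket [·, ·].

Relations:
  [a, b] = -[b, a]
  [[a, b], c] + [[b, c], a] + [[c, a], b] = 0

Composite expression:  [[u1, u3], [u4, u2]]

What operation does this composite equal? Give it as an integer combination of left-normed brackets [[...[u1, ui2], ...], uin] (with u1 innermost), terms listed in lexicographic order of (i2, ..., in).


-[[[u1, u3], u2], u4] + [[[u1, u3], u4], u2]

Antisymmetry and Jacobi reduce to u1-anchored left-normed brackets.
Composite bracket: [[u1, u3], [u4, u2]]
Full expansion: 8 signed words from ab - ba (2^3 = 8).
Words beginning with u1 determine it all:
  from u1u3u2u4, sign -1: term -[[[u1, u3], u2], u4]
  from u1u3u4u2, sign +1: term +[[[u1, u3], u4], u2]


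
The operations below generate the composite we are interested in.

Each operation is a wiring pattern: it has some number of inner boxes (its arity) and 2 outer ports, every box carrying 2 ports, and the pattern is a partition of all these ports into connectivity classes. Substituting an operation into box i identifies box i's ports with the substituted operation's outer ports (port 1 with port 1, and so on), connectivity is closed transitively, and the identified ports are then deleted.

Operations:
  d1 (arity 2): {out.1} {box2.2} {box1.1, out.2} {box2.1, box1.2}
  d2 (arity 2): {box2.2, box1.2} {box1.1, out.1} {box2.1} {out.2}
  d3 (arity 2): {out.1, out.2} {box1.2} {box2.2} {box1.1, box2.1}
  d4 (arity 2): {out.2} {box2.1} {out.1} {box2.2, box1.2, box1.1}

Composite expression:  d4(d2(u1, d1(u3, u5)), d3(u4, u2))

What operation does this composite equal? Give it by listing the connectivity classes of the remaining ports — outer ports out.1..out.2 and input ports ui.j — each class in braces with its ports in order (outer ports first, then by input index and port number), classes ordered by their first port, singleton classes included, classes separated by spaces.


Two ports join when wires chain via d4-identified ports.
the subtree at d1 composes to {out.1} {out.2, u3.1} {u3.2, u5.1} {u5.2} on (u3, u5); out.j = own outer ports
the subtree at d2 composes to {out.1, u1.1} {out.2} {u1.2, u3.1} {u3.2, u5.1} {u5.2} on (u1, u3, u5); out.j = own outer ports
the subtree at d3 composes to {out.1, out.2} {u2.1, u4.1} {u2.2} {u4.2} on (u4, u2); out.j = own outer ports
the subtree at d4 composes to {out.1} {out.2} {u1.1} {u1.2, u3.1} {u2.1, u4.1} {u2.2} {u3.2, u5.1} {u4.2} {u5.2} on (u1, u3, u5, u4, u2); out.j = own outer ports

{out.1} {out.2} {u1.1} {u1.2, u3.1} {u2.1, u4.1} {u2.2} {u3.2, u5.1} {u4.2} {u5.2}


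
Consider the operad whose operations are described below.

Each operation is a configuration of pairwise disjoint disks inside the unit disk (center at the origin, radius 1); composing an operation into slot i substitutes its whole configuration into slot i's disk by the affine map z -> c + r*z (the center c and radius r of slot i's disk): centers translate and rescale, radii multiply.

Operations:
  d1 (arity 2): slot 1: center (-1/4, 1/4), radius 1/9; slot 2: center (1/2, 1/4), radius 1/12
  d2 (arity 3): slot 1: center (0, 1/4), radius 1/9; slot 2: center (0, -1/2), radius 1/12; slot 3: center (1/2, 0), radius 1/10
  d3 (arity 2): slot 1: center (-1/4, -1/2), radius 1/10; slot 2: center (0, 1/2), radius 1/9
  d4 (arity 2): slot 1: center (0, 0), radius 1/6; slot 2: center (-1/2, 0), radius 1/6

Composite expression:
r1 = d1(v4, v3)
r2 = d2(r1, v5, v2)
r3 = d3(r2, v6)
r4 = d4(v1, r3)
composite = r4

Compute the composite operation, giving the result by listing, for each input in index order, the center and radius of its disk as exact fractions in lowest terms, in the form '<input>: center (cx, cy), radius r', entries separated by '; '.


Nesting under d4 composes maps z -> c + r*z down each v-path.
v1: after 1 affine step, its disk has center (0, 0), radius 1/6
v4: after 4 affine steps, its disk has center (-1171/2160, -17/216), radius 1/4860
v3: after 4 affine steps, its disk has center (-73/135, -17/216), radius 1/6480
v5: after 3 affine steps, its disk has center (-13/24, -11/120), radius 1/720
v2: after 3 affine steps, its disk has center (-8/15, -1/12), radius 1/600
v6: after 2 affine steps, its disk has center (-1/2, 1/12), radius 1/54

v1: center (0, 0), radius 1/6; v2: center (-8/15, -1/12), radius 1/600; v3: center (-73/135, -17/216), radius 1/6480; v4: center (-1171/2160, -17/216), radius 1/4860; v5: center (-13/24, -11/120), radius 1/720; v6: center (-1/2, 1/12), radius 1/54
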